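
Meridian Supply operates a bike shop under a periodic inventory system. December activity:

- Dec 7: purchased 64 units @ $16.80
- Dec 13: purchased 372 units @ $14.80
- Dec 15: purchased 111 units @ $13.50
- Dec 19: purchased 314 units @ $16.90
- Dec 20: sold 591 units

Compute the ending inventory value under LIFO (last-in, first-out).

Ending inventory = $4,124.00

Dec 20, 591 sold [LIFO — newest first]: 314 @ $16.90 + 111 @ $13.50 + 166 @ $14.80 = $9,261.90
Ending inventory: 64 @ $16.80 + 206 @ $14.80 = $4,124.00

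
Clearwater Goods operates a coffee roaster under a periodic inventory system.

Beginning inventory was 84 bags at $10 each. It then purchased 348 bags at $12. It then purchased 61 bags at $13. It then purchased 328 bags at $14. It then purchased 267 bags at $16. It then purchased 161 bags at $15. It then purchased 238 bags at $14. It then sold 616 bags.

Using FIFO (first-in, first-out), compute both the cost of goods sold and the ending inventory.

Sale 1 (616) [FIFO — oldest first]: 84 @ $10 + 348 @ $12 + 61 @ $13 + 123 @ $14 = $7,531
Ending inventory: 205 @ $14 + 267 @ $16 + 161 @ $15 + 238 @ $14 = $12,889
Check: goods available $20,420 = COGS $7,531 + ending $12,889

COGS = $7,531; ending inventory = $12,889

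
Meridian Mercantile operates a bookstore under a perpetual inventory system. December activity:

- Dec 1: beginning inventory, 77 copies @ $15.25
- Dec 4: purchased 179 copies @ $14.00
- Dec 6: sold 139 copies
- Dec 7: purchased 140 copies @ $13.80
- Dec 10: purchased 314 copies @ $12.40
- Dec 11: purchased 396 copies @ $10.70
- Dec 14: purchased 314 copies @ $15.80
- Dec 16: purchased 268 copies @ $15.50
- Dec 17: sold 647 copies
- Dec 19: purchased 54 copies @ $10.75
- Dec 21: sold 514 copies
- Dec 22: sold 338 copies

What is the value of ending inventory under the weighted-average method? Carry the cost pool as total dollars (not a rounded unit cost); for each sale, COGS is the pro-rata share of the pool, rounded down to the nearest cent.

Ending inventory = $1,384.59

After Dec 1: 77 on hand, pool $1,174.25 (≈ $15.2500 each)
After Dec 4: 256 on hand, pool $3,680.25 (≈ $14.3760 each)
Dec 6, sell 139: 139/256 × $3,680.25 → $1,998.26
After Dec 7: 257 on hand, pool $3,613.99 (≈ $14.0622 each)
After Dec 10: 571 on hand, pool $7,507.59 (≈ $13.1481 each)
After Dec 11: 967 on hand, pool $11,744.79 (≈ $12.1456 each)
After Dec 14: 1281 on hand, pool $16,705.99 (≈ $13.0414 each)
After Dec 16: 1549 on hand, pool $20,859.99 (≈ $13.4667 each)
Dec 17, sell 647: 647/1549 × $20,859.99 → $8,712.98
After Dec 19: 956 on hand, pool $12,727.51 (≈ $13.3133 each)
Dec 21, sell 514: 514/956 × $12,727.51 → $6,843.03
Dec 22, sell 338: 338/442 × $5,884.48 → $4,499.89
Total COGS = $1,998.26 + $8,712.98 + $6,843.03 + $4,499.89 = $22,054.16
Ending inventory (cost pool remaining) = $1,384.59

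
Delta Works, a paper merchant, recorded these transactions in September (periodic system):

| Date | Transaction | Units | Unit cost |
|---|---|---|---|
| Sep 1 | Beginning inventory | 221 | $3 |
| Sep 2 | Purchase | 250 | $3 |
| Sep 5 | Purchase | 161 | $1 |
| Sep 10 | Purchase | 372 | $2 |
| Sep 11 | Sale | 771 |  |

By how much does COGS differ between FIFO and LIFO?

$233

FIFO COGS: 221 @ $3 + 250 @ $3 + 161 @ $1 + 139 @ $2 = $1,852
LIFO COGS: 372 @ $2 + 161 @ $1 + 238 @ $3 = $1,619
Difference = |$1,852 − $1,619| = $233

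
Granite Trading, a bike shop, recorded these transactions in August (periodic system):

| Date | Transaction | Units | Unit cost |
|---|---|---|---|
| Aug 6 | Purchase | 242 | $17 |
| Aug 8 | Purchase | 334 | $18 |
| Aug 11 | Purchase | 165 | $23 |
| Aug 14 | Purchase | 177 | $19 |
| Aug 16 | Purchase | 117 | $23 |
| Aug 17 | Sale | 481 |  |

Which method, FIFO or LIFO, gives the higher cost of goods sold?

FIFO COGS: 242 @ $17 + 239 @ $18 = $8,416
LIFO COGS: 117 @ $23 + 177 @ $19 + 165 @ $23 + 22 @ $18 = $10,245

LIFO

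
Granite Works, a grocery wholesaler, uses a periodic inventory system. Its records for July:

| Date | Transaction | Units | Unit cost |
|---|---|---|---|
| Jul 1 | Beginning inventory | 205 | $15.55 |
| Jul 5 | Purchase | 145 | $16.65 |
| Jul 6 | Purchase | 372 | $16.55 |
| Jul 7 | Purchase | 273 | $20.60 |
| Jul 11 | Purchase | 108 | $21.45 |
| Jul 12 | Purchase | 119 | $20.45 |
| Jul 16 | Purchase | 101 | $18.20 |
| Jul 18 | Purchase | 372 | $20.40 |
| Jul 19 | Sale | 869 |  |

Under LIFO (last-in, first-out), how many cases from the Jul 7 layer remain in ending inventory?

Jul 19, 869 sold [LIFO — newest first]: 372 @ $20.40 + 101 @ $18.20 + 119 @ $20.45 + 108 @ $21.45 + 169 @ $20.60 = $17,658.55
Ending inventory: 205 @ $15.55 + 145 @ $16.65 + 372 @ $16.55 + 104 @ $20.60 = $13,901.00

104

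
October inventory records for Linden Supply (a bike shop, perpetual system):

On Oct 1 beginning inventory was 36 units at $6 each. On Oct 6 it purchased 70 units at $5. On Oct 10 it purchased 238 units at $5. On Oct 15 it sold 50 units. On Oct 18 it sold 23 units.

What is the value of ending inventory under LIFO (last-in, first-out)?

Oct 15, 50 sold [LIFO — newest first]: 50 @ $5 = $250
Oct 18, 23 sold [LIFO — newest first]: 23 @ $5 = $115
Total COGS = $250 + $115 = $365
Ending inventory: 36 @ $6 + 70 @ $5 + 165 @ $5 = $1,391

Ending inventory = $1,391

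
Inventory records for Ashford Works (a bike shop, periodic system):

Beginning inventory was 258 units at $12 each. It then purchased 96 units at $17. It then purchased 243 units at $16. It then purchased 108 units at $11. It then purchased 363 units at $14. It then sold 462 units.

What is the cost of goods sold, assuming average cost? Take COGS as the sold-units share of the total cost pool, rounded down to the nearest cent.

Sale 1, sell 462: 462/1068 × $14,886.00 → $6,439.44
Ending inventory (cost pool remaining) = $8,446.56

COGS = $6,439.44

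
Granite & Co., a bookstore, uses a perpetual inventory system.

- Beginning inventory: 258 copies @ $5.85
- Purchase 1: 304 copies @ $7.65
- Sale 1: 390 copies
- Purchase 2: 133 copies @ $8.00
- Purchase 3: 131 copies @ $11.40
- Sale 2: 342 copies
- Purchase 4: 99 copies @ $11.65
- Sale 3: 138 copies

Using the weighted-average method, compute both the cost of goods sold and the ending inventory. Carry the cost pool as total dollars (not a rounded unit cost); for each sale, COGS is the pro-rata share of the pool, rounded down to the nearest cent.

COGS = $6,987.73; ending inventory = $557.92

After Beginning: 258 on hand, pool $1,509.30 (≈ $5.8500 each)
After Purchase 1: 562 on hand, pool $3,834.90 (≈ $6.8237 each)
Sale 1, sell 390: 390/562 × $3,834.90 → $2,661.22
After Purchase 2: 305 on hand, pool $2,237.68 (≈ $7.3367 each)
After Purchase 3: 436 on hand, pool $3,731.08 (≈ $8.5575 each)
Sale 2, sell 342: 342/436 × $3,731.08 → $2,926.67
After Purchase 4: 193 on hand, pool $1,957.76 (≈ $10.1438 each)
Sale 3, sell 138: 138/193 × $1,957.76 → $1,399.84
Total COGS = $2,661.22 + $2,926.67 + $1,399.84 = $6,987.73
Ending inventory (cost pool remaining) = $557.92
Check: goods available $7,545.65 = COGS $6,987.73 + ending $557.92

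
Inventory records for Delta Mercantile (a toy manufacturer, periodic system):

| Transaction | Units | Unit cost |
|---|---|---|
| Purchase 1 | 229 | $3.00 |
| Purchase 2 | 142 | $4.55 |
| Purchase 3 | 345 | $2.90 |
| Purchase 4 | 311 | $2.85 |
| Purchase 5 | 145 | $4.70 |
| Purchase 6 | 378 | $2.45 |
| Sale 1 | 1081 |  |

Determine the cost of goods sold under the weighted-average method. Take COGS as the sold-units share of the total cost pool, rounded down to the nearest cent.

Sale 1, sell 1081: 1081/1550 × $4,827.55 → $3,366.82
Ending inventory (cost pool remaining) = $1,460.73
Check: goods available $4,827.55 = COGS $3,366.82 + ending $1,460.73

COGS = $3,366.82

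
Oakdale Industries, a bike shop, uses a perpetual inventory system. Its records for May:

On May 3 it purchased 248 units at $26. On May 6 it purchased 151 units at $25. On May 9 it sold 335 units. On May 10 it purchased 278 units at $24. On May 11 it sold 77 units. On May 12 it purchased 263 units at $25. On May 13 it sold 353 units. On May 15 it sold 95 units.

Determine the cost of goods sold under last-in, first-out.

May 9, 335 sold [LIFO — newest first]: 151 @ $25 + 184 @ $26 = $8,559
May 11, 77 sold [LIFO — newest first]: 77 @ $24 = $1,848
May 13, 353 sold [LIFO — newest first]: 263 @ $25 + 90 @ $24 = $8,735
May 15, 95 sold [LIFO — newest first]: 95 @ $24 = $2,280
Total COGS = $8,559 + $1,848 + $8,735 + $2,280 = $21,422
Ending inventory: 64 @ $26 + 16 @ $24 = $2,048
Check: goods available $23,470 = COGS $21,422 + ending $2,048

COGS = $21,422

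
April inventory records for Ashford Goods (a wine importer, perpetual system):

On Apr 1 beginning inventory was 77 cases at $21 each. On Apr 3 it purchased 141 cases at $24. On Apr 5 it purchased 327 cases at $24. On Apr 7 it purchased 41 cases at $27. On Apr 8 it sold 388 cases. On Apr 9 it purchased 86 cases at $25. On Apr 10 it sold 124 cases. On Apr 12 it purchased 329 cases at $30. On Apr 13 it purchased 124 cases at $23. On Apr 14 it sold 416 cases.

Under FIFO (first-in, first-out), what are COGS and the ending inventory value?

Apr 8, 388 sold [FIFO — oldest first]: 77 @ $21 + 141 @ $24 + 170 @ $24 = $9,081
Apr 10, 124 sold [FIFO — oldest first]: 124 @ $24 = $2,976
Apr 14, 416 sold [FIFO — oldest first]: 33 @ $24 + 41 @ $27 + 86 @ $25 + 256 @ $30 = $11,729
Total COGS = $9,081 + $2,976 + $11,729 = $23,786
Ending inventory: 73 @ $30 + 124 @ $23 = $5,042

COGS = $23,786; ending inventory = $5,042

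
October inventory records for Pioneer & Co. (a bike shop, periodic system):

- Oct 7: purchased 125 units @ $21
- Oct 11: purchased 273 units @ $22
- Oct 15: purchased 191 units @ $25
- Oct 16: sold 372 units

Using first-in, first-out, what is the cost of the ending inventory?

Oct 16, 372 sold [FIFO — oldest first]: 125 @ $21 + 247 @ $22 = $8,059
Ending inventory: 26 @ $22 + 191 @ $25 = $5,347

Ending inventory = $5,347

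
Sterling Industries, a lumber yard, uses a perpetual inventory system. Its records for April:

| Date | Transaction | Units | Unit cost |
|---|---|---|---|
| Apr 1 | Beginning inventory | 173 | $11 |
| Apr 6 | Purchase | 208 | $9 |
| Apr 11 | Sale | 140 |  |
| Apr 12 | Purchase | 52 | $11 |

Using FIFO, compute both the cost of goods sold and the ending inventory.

COGS = $1,540; ending inventory = $2,807

Apr 11, 140 sold [FIFO — oldest first]: 140 @ $11 = $1,540
Ending inventory: 33 @ $11 + 208 @ $9 + 52 @ $11 = $2,807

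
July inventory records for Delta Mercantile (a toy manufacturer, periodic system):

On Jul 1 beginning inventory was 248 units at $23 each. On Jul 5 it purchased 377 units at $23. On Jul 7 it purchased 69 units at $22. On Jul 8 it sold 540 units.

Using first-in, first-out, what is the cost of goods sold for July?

Jul 8, 540 sold [FIFO — oldest first]: 248 @ $23 + 292 @ $23 = $12,420
Ending inventory: 85 @ $23 + 69 @ $22 = $3,473

COGS = $12,420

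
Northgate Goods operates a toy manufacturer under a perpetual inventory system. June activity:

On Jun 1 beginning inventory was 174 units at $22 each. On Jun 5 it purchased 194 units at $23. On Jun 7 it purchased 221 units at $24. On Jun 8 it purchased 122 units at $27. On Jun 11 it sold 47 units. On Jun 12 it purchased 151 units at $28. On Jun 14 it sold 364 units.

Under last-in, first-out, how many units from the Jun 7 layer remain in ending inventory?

83

Jun 11, 47 sold [LIFO — newest first]: 47 @ $27 = $1,269
Jun 14, 364 sold [LIFO — newest first]: 151 @ $28 + 75 @ $27 + 138 @ $24 = $9,565
Total COGS = $1,269 + $9,565 = $10,834
Ending inventory: 174 @ $22 + 194 @ $23 + 83 @ $24 = $10,282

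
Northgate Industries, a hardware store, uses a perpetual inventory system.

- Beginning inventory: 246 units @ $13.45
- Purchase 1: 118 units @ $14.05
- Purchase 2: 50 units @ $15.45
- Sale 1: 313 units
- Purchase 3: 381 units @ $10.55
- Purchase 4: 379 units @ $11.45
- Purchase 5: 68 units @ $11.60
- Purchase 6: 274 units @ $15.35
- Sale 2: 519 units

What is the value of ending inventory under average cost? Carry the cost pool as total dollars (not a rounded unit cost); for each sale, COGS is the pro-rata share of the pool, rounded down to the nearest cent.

After Beginning: 246 on hand, pool $3,308.70 (≈ $13.4500 each)
After Purchase 1: 364 on hand, pool $4,966.60 (≈ $13.6445 each)
After Purchase 2: 414 on hand, pool $5,739.10 (≈ $13.8626 each)
Sale 1, sell 313: 313/414 × $5,739.10 → $4,338.98
After Purchase 3: 482 on hand, pool $5,419.67 (≈ $11.2441 each)
After Purchase 4: 861 on hand, pool $9,759.22 (≈ $11.3348 each)
After Purchase 5: 929 on hand, pool $10,548.02 (≈ $11.3542 each)
After Purchase 6: 1203 on hand, pool $14,753.92 (≈ $12.2643 each)
Sale 2, sell 519: 519/1203 × $14,753.92 → $6,365.15
Total COGS = $4,338.98 + $6,365.15 = $10,704.13
Ending inventory (cost pool remaining) = $8,388.77
Check: goods available $19,092.90 = COGS $10,704.13 + ending $8,388.77

Ending inventory = $8,388.77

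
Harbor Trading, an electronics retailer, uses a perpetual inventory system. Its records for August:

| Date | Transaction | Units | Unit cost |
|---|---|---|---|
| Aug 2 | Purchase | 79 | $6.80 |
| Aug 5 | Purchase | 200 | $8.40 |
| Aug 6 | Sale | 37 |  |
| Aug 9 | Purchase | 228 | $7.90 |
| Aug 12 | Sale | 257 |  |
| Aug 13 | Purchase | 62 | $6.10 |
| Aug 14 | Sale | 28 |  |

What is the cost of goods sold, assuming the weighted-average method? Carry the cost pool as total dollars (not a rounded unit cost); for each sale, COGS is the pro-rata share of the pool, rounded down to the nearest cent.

COGS = $2,540.90

After Aug 2: 79 on hand, pool $537.20 (≈ $6.8000 each)
After Aug 5: 279 on hand, pool $2,217.20 (≈ $7.9470 each)
Aug 6, sell 37: 37/279 × $2,217.20 → $294.03
After Aug 9: 470 on hand, pool $3,724.37 (≈ $7.9242 each)
Aug 12, sell 257: 257/470 × $3,724.37 → $2,036.51
After Aug 13: 275 on hand, pool $2,066.06 (≈ $7.5129 each)
Aug 14, sell 28: 28/275 × $2,066.06 → $210.36
Total COGS = $294.03 + $2,036.51 + $210.36 = $2,540.90
Ending inventory (cost pool remaining) = $1,855.70
Check: goods available $4,396.60 = COGS $2,540.90 + ending $1,855.70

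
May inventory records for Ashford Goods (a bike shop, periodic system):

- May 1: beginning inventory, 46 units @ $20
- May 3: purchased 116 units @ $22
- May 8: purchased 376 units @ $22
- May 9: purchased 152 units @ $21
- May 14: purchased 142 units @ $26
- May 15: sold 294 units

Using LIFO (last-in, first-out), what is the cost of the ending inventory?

Ending inventory = $11,744

May 15, 294 sold [LIFO — newest first]: 142 @ $26 + 152 @ $21 = $6,884
Ending inventory: 46 @ $20 + 116 @ $22 + 376 @ $22 = $11,744
Check: goods available $18,628 = COGS $6,884 + ending $11,744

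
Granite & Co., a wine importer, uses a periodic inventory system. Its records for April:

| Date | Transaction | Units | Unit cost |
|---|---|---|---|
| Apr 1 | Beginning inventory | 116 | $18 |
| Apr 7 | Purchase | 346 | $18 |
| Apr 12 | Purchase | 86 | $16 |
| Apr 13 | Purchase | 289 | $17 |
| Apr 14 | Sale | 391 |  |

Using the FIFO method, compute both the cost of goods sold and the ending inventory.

COGS = $7,038; ending inventory = $7,567

Apr 14, 391 sold [FIFO — oldest first]: 116 @ $18 + 275 @ $18 = $7,038
Ending inventory: 71 @ $18 + 86 @ $16 + 289 @ $17 = $7,567
Check: goods available $14,605 = COGS $7,038 + ending $7,567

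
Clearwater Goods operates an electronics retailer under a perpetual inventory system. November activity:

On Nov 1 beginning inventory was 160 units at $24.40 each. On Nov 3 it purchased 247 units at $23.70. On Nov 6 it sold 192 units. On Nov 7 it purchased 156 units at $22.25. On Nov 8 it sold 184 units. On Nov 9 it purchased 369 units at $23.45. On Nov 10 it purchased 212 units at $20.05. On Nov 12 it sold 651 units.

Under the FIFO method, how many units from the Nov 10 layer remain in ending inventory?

117

Nov 6, 192 sold [FIFO — oldest first]: 160 @ $24.40 + 32 @ $23.70 = $4,662.40
Nov 8, 184 sold [FIFO — oldest first]: 184 @ $23.70 = $4,360.80
Nov 12, 651 sold [FIFO — oldest first]: 31 @ $23.70 + 156 @ $22.25 + 369 @ $23.45 + 95 @ $20.05 = $14,763.50
Total COGS = $4,662.40 + $4,360.80 + $14,763.50 = $23,786.70
Ending inventory: 117 @ $20.05 = $2,345.85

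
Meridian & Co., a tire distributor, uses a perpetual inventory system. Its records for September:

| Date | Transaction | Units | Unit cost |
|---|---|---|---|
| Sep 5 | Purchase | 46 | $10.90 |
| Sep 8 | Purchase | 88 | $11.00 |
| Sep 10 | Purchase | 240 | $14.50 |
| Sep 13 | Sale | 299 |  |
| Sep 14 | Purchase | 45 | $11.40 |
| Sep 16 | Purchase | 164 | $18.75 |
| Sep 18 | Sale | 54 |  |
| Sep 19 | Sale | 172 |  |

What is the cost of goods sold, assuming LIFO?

COGS = $7,904.00

Sep 13, 299 sold [LIFO — newest first]: 240 @ $14.50 + 59 @ $11.00 = $4,129.00
Sep 18, 54 sold [LIFO — newest first]: 54 @ $18.75 = $1,012.50
Sep 19, 172 sold [LIFO — newest first]: 110 @ $18.75 + 45 @ $11.40 + 17 @ $11.00 = $2,762.50
Total COGS = $4,129.00 + $1,012.50 + $2,762.50 = $7,904.00
Ending inventory: 46 @ $10.90 + 12 @ $11.00 = $633.40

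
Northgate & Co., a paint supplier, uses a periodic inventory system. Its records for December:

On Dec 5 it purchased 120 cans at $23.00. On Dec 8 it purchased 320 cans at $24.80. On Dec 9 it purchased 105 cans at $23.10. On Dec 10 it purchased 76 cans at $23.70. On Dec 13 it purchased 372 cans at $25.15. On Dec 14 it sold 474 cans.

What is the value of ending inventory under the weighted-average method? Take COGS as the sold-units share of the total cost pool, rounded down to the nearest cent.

Ending inventory = $12,689.37

Dec 14, sell 474: 474/993 × $24,278.50 → $11,589.13
Ending inventory (cost pool remaining) = $12,689.37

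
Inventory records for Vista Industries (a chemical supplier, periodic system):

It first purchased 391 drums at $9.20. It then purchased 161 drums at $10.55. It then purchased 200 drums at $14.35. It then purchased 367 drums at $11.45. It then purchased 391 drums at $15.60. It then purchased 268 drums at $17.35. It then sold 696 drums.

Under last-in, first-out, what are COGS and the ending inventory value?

Sale 1 (696) [LIFO — newest first]: 268 @ $17.35 + 391 @ $15.60 + 37 @ $11.45 = $11,173.05
Ending inventory: 391 @ $9.20 + 161 @ $10.55 + 200 @ $14.35 + 330 @ $11.45 = $11,944.25
Check: goods available $23,117.30 = COGS $11,173.05 + ending $11,944.25

COGS = $11,173.05; ending inventory = $11,944.25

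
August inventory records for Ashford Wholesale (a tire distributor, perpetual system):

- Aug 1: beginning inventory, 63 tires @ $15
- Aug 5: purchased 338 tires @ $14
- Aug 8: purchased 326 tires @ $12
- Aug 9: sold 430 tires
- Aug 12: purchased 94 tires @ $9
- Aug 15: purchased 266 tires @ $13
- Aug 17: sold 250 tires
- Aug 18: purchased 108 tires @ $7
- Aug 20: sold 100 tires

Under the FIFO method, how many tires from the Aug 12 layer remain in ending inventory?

Aug 9, 430 sold [FIFO — oldest first]: 63 @ $15 + 338 @ $14 + 29 @ $12 = $6,025
Aug 17, 250 sold [FIFO — oldest first]: 250 @ $12 = $3,000
Aug 20, 100 sold [FIFO — oldest first]: 47 @ $12 + 53 @ $9 = $1,041
Total COGS = $6,025 + $3,000 + $1,041 = $10,066
Ending inventory: 41 @ $9 + 266 @ $13 + 108 @ $7 = $4,583

41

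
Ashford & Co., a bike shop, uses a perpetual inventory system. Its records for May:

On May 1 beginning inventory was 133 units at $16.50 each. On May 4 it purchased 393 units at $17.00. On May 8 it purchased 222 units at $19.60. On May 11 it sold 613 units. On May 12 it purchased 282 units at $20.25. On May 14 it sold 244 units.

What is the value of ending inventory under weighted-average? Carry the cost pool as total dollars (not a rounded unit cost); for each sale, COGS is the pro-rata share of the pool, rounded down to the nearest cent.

After May 1: 133 on hand, pool $2,194.50 (≈ $16.5000 each)
After May 4: 526 on hand, pool $8,875.50 (≈ $16.8736 each)
After May 8: 748 on hand, pool $13,226.70 (≈ $17.6828 each)
May 11, sell 613: 613/748 × $13,226.70 → $10,839.52
After May 12: 417 on hand, pool $8,097.68 (≈ $19.4189 each)
May 14, sell 244: 244/417 × $8,097.68 → $4,738.21
Total COGS = $10,839.52 + $4,738.21 = $15,577.73
Ending inventory (cost pool remaining) = $3,359.47

Ending inventory = $3,359.47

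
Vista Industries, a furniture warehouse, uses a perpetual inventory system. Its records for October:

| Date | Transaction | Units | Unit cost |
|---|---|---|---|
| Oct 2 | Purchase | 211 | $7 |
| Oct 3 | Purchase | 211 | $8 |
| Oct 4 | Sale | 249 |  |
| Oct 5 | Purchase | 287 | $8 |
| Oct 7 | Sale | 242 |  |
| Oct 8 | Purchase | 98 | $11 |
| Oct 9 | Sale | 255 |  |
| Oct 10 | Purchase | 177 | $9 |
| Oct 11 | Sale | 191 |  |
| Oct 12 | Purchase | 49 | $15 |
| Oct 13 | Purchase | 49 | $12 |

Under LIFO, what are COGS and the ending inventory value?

COGS = $7,803; ending inventory = $1,652

Oct 4, 249 sold [LIFO — newest first]: 211 @ $8 + 38 @ $7 = $1,954
Oct 7, 242 sold [LIFO — newest first]: 242 @ $8 = $1,936
Oct 9, 255 sold [LIFO — newest first]: 98 @ $11 + 45 @ $8 + 112 @ $7 = $2,222
Oct 11, 191 sold [LIFO — newest first]: 177 @ $9 + 14 @ $7 = $1,691
Total COGS = $1,954 + $1,936 + $2,222 + $1,691 = $7,803
Ending inventory: 47 @ $7 + 49 @ $15 + 49 @ $12 = $1,652
Check: goods available $9,455 = COGS $7,803 + ending $1,652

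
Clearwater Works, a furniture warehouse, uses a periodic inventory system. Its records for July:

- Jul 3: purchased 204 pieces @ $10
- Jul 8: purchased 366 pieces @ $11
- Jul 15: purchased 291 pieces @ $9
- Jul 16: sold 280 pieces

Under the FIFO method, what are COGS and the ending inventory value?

COGS = $2,876; ending inventory = $5,809

Jul 16, 280 sold [FIFO — oldest first]: 204 @ $10 + 76 @ $11 = $2,876
Ending inventory: 290 @ $11 + 291 @ $9 = $5,809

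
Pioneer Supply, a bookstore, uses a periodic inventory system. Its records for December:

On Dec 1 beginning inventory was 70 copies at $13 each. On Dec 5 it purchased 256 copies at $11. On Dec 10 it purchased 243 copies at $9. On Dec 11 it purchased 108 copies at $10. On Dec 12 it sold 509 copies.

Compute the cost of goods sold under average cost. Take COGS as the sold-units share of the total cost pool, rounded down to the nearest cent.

COGS = $5,257.66

Dec 12, sell 509: 509/677 × $6,993.00 → $5,257.66
Ending inventory (cost pool remaining) = $1,735.34
Check: goods available $6,993.00 = COGS $5,257.66 + ending $1,735.34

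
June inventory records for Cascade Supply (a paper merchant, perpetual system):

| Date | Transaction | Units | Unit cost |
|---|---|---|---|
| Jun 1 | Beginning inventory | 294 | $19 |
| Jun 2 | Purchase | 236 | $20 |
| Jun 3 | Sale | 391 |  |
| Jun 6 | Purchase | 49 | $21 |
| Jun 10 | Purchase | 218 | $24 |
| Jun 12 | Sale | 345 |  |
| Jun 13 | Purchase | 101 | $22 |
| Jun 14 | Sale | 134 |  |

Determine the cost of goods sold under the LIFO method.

COGS = $18,257

Jun 3, 391 sold [LIFO — newest first]: 236 @ $20 + 155 @ $19 = $7,665
Jun 12, 345 sold [LIFO — newest first]: 218 @ $24 + 49 @ $21 + 78 @ $19 = $7,743
Jun 14, 134 sold [LIFO — newest first]: 101 @ $22 + 33 @ $19 = $2,849
Total COGS = $7,665 + $7,743 + $2,849 = $18,257
Ending inventory: 28 @ $19 = $532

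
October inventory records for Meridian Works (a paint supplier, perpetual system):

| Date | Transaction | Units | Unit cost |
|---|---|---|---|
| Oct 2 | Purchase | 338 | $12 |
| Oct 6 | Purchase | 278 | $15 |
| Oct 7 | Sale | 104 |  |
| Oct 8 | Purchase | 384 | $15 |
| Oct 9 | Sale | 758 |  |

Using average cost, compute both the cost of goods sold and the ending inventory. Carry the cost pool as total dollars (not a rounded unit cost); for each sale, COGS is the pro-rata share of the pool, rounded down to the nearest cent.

After Oct 2: 338 on hand, pool $4,056.00 (≈ $12.0000 each)
After Oct 6: 616 on hand, pool $8,226.00 (≈ $13.3539 each)
Oct 7, sell 104: 104/616 × $8,226.00 → $1,388.80
After Oct 8: 896 on hand, pool $12,597.20 (≈ $14.0594 each)
Oct 9, sell 758: 758/896 × $12,597.20 → $10,657.00
Total COGS = $1,388.80 + $10,657.00 = $12,045.80
Ending inventory (cost pool remaining) = $1,940.20
Check: goods available $13,986.00 = COGS $12,045.80 + ending $1,940.20

COGS = $12,045.80; ending inventory = $1,940.20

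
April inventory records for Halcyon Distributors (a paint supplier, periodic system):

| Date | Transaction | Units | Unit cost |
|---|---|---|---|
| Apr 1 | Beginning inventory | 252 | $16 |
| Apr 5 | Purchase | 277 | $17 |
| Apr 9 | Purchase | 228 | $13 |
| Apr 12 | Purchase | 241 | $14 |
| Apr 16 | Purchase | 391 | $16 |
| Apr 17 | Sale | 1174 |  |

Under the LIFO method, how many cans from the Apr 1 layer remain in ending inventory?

Apr 17, 1174 sold [LIFO — newest first]: 391 @ $16 + 241 @ $14 + 228 @ $13 + 277 @ $17 + 37 @ $16 = $17,895
Ending inventory: 215 @ $16 = $3,440

215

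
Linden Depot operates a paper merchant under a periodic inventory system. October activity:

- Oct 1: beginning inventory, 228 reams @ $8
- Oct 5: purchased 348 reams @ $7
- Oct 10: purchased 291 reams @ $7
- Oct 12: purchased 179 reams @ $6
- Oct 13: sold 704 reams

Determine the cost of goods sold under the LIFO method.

COGS = $4,749

Oct 13, 704 sold [LIFO — newest first]: 179 @ $6 + 291 @ $7 + 234 @ $7 = $4,749
Ending inventory: 228 @ $8 + 114 @ $7 = $2,622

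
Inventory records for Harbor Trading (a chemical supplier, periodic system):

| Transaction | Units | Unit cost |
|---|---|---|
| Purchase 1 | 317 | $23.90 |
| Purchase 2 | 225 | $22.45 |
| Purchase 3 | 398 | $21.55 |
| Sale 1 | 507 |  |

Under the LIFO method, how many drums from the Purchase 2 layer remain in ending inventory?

Sale 1 (507) [LIFO — newest first]: 398 @ $21.55 + 109 @ $22.45 = $11,023.95
Ending inventory: 317 @ $23.90 + 116 @ $22.45 = $10,180.50
Check: goods available $21,204.45 = COGS $11,023.95 + ending $10,180.50

116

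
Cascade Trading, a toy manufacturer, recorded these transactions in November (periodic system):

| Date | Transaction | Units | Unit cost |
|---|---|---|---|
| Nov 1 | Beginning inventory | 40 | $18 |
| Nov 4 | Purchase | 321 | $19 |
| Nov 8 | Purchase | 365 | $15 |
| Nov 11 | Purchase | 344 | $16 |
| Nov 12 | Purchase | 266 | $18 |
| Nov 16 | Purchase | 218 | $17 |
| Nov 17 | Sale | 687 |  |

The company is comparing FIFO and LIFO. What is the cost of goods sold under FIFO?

COGS = $11,709

FIFO COGS: 40 @ $18 + 321 @ $19 + 326 @ $15 = $11,709
LIFO COGS: 218 @ $17 + 266 @ $18 + 203 @ $16 = $11,742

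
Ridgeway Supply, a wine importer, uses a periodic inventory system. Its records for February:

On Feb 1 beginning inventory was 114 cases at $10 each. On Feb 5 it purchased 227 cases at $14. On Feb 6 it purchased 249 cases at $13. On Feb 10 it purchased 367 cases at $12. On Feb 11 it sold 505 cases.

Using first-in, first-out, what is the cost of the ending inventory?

Ending inventory = $5,509

Feb 11, 505 sold [FIFO — oldest first]: 114 @ $10 + 227 @ $14 + 164 @ $13 = $6,450
Ending inventory: 85 @ $13 + 367 @ $12 = $5,509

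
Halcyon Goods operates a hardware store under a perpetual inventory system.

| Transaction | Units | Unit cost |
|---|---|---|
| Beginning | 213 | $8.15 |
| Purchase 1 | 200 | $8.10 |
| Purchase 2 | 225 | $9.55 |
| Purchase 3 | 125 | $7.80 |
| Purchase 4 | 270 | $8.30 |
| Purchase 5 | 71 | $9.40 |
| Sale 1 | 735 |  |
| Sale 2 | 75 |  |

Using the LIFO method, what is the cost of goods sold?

COGS = $6,996.05

Sale 1 (735) [LIFO — newest first]: 71 @ $9.40 + 270 @ $8.30 + 125 @ $7.80 + 225 @ $9.55 + 44 @ $8.10 = $6,388.55
Sale 2 (75) [LIFO — newest first]: 75 @ $8.10 = $607.50
Total COGS = $6,388.55 + $607.50 = $6,996.05
Ending inventory: 213 @ $8.15 + 81 @ $8.10 = $2,392.05
Check: goods available $9,388.10 = COGS $6,996.05 + ending $2,392.05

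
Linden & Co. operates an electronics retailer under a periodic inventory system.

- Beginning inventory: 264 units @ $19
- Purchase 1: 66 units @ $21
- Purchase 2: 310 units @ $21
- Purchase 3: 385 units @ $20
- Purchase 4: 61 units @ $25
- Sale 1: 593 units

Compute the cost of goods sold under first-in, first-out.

COGS = $11,925

Sale 1 (593) [FIFO — oldest first]: 264 @ $19 + 66 @ $21 + 263 @ $21 = $11,925
Ending inventory: 47 @ $21 + 385 @ $20 + 61 @ $25 = $10,212
Check: goods available $22,137 = COGS $11,925 + ending $10,212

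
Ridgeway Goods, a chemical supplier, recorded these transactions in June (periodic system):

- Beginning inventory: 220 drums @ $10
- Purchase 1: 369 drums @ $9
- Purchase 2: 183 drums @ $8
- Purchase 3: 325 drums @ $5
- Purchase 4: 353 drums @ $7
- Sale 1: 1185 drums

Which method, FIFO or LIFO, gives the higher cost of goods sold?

FIFO COGS: 220 @ $10 + 369 @ $9 + 183 @ $8 + 325 @ $5 + 88 @ $7 = $9,226
LIFO COGS: 353 @ $7 + 325 @ $5 + 183 @ $8 + 324 @ $9 = $8,476

FIFO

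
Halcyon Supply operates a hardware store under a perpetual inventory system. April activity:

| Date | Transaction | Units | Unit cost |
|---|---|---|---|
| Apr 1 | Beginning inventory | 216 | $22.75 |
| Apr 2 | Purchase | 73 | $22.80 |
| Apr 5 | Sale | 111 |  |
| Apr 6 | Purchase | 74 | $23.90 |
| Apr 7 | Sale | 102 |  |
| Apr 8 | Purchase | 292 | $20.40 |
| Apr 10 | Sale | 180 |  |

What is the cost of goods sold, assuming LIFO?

Apr 5, 111 sold [LIFO — newest first]: 73 @ $22.80 + 38 @ $22.75 = $2,528.90
Apr 7, 102 sold [LIFO — newest first]: 74 @ $23.90 + 28 @ $22.75 = $2,405.60
Apr 10, 180 sold [LIFO — newest first]: 180 @ $20.40 = $3,672.00
Total COGS = $2,528.90 + $2,405.60 + $3,672.00 = $8,606.50
Ending inventory: 150 @ $22.75 + 112 @ $20.40 = $5,697.30
Check: goods available $14,303.80 = COGS $8,606.50 + ending $5,697.30

COGS = $8,606.50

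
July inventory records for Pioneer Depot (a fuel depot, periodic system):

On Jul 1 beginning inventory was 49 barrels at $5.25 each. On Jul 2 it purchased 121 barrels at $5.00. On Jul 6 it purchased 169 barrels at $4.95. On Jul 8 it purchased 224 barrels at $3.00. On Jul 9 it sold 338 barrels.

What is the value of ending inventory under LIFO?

Jul 9, 338 sold [LIFO — newest first]: 224 @ $3.00 + 114 @ $4.95 = $1,236.30
Ending inventory: 49 @ $5.25 + 121 @ $5.00 + 55 @ $4.95 = $1,134.50

Ending inventory = $1,134.50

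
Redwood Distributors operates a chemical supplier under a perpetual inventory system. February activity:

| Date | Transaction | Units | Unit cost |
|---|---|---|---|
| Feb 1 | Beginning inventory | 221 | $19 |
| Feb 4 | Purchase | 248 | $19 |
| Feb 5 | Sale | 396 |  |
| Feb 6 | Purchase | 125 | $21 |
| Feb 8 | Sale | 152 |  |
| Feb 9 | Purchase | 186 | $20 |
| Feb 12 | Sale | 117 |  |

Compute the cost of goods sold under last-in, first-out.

Feb 5, 396 sold [LIFO — newest first]: 248 @ $19 + 148 @ $19 = $7,524
Feb 8, 152 sold [LIFO — newest first]: 125 @ $21 + 27 @ $19 = $3,138
Feb 12, 117 sold [LIFO — newest first]: 117 @ $20 = $2,340
Total COGS = $7,524 + $3,138 + $2,340 = $13,002
Ending inventory: 46 @ $19 + 69 @ $20 = $2,254
Check: goods available $15,256 = COGS $13,002 + ending $2,254

COGS = $13,002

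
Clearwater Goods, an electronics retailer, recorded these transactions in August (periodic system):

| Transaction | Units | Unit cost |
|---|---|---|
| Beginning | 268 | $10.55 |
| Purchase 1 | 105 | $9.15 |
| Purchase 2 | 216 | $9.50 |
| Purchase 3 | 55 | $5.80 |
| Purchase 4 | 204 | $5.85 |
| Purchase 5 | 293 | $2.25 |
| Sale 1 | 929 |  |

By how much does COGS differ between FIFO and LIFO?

FIFO COGS: 268 @ $10.55 + 105 @ $9.15 + 216 @ $9.50 + 55 @ $5.80 + 204 @ $5.85 + 81 @ $2.25 = $7,534.80
LIFO COGS: 293 @ $2.25 + 204 @ $5.85 + 55 @ $5.80 + 216 @ $9.50 + 105 @ $9.15 + 56 @ $10.55 = $5,775.20
Difference = |$7,534.80 − $5,775.20| = $1,759.60

$1,759.60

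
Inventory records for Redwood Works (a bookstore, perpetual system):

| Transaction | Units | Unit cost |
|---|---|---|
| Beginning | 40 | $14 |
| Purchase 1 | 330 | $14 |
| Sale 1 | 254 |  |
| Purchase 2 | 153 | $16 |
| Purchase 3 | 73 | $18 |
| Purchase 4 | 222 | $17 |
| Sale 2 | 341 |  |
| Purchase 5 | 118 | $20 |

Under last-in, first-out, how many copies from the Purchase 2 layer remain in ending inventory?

107

Sale 1 (254) [LIFO — newest first]: 254 @ $14 = $3,556
Sale 2 (341) [LIFO — newest first]: 222 @ $17 + 73 @ $18 + 46 @ $16 = $5,824
Total COGS = $3,556 + $5,824 = $9,380
Ending inventory: 40 @ $14 + 76 @ $14 + 107 @ $16 + 118 @ $20 = $5,696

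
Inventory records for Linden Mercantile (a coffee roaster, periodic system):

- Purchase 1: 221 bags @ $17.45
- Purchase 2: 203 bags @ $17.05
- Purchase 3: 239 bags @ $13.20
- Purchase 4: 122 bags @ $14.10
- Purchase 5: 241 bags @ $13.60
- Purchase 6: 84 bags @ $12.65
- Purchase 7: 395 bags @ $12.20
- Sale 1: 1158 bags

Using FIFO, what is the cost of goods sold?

Sale 1 (1158) [FIFO — oldest first]: 221 @ $17.45 + 203 @ $17.05 + 239 @ $13.20 + 122 @ $14.10 + 241 @ $13.60 + 84 @ $12.65 + 48 @ $12.20 = $17,118.40
Ending inventory: 347 @ $12.20 = $4,233.40

COGS = $17,118.40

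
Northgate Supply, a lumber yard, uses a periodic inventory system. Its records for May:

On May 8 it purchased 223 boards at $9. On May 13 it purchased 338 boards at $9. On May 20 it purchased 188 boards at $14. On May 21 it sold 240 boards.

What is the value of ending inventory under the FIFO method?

May 21, 240 sold [FIFO — oldest first]: 223 @ $9 + 17 @ $9 = $2,160
Ending inventory: 321 @ $9 + 188 @ $14 = $5,521

Ending inventory = $5,521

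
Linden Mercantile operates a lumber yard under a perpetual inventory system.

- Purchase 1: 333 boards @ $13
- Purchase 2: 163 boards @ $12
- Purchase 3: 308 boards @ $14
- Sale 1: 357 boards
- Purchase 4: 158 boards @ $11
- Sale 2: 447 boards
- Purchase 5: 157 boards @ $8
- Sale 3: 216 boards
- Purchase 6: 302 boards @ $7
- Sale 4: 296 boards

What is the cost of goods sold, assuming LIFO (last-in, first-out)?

COGS = $14,376

Sale 1 (357) [LIFO — newest first]: 308 @ $14 + 49 @ $12 = $4,900
Sale 2 (447) [LIFO — newest first]: 158 @ $11 + 114 @ $12 + 175 @ $13 = $5,381
Sale 3 (216) [LIFO — newest first]: 157 @ $8 + 59 @ $13 = $2,023
Sale 4 (296) [LIFO — newest first]: 296 @ $7 = $2,072
Total COGS = $4,900 + $5,381 + $2,023 + $2,072 = $14,376
Ending inventory: 99 @ $13 + 6 @ $7 = $1,329
Check: goods available $15,705 = COGS $14,376 + ending $1,329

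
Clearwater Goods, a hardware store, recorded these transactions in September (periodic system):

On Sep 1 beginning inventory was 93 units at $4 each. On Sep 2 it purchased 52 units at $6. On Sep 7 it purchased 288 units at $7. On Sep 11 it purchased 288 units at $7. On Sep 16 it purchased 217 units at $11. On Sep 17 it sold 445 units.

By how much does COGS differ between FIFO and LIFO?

$1,199

FIFO COGS: 93 @ $4 + 52 @ $6 + 288 @ $7 + 12 @ $7 = $2,784
LIFO COGS: 217 @ $11 + 228 @ $7 = $3,983
Difference = |$2,784 − $3,983| = $1,199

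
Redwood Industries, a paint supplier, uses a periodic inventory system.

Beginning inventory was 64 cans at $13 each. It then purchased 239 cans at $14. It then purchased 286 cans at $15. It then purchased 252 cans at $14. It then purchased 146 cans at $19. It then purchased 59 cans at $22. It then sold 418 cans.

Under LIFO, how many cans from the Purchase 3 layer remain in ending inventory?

39

Sale 1 (418) [LIFO — newest first]: 59 @ $22 + 146 @ $19 + 213 @ $14 = $7,054
Ending inventory: 64 @ $13 + 239 @ $14 + 286 @ $15 + 39 @ $14 = $9,014
Check: goods available $16,068 = COGS $7,054 + ending $9,014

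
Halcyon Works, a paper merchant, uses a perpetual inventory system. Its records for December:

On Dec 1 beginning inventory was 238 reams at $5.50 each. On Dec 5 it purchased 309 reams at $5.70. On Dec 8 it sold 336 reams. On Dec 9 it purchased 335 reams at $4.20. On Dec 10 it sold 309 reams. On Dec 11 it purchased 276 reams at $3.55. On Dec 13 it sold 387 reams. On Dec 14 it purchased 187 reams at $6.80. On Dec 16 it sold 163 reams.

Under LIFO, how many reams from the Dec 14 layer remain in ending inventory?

Dec 8, 336 sold [LIFO — newest first]: 309 @ $5.70 + 27 @ $5.50 = $1,909.80
Dec 10, 309 sold [LIFO — newest first]: 309 @ $4.20 = $1,297.80
Dec 13, 387 sold [LIFO — newest first]: 276 @ $3.55 + 26 @ $4.20 + 85 @ $5.50 = $1,556.50
Dec 16, 163 sold [LIFO — newest first]: 163 @ $6.80 = $1,108.40
Total COGS = $1,909.80 + $1,297.80 + $1,556.50 + $1,108.40 = $5,872.50
Ending inventory: 126 @ $5.50 + 24 @ $6.80 = $856.20

24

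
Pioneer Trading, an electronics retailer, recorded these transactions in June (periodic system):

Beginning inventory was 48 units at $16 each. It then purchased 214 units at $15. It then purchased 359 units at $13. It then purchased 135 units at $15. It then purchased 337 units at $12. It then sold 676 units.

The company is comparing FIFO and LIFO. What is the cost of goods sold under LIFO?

COGS = $8,721

FIFO COGS: 48 @ $16 + 214 @ $15 + 359 @ $13 + 55 @ $15 = $9,470
LIFO COGS: 337 @ $12 + 135 @ $15 + 204 @ $13 = $8,721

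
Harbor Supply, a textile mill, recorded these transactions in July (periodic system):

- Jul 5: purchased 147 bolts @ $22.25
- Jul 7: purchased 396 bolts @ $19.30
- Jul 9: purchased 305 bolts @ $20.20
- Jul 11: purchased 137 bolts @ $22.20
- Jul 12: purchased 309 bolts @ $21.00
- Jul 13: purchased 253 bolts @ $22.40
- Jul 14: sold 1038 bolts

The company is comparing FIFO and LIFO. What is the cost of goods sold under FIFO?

COGS = $21,228.95

FIFO COGS: 147 @ $22.25 + 396 @ $19.30 + 305 @ $20.20 + 137 @ $22.20 + 53 @ $21.00 = $21,228.95
LIFO COGS: 253 @ $22.40 + 309 @ $21.00 + 137 @ $22.20 + 305 @ $20.20 + 34 @ $19.30 = $22,014.80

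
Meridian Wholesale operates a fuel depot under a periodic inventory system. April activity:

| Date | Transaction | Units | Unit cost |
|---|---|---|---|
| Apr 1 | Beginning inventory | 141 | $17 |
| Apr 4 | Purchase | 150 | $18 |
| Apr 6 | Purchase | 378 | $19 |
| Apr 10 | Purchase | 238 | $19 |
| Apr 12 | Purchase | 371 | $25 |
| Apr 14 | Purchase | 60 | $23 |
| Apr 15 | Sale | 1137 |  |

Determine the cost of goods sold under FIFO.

Apr 15, 1137 sold [FIFO — oldest first]: 141 @ $17 + 150 @ $18 + 378 @ $19 + 238 @ $19 + 230 @ $25 = $22,551
Ending inventory: 141 @ $25 + 60 @ $23 = $4,905

COGS = $22,551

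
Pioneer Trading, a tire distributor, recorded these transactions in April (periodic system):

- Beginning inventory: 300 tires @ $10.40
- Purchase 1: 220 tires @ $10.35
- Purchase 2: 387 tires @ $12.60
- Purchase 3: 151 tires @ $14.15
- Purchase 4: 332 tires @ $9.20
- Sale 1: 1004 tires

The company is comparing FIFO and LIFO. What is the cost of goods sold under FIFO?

FIFO COGS: 300 @ $10.40 + 220 @ $10.35 + 387 @ $12.60 + 97 @ $14.15 = $11,645.75
LIFO COGS: 332 @ $9.20 + 151 @ $14.15 + 387 @ $12.60 + 134 @ $10.35 = $11,454.15

COGS = $11,645.75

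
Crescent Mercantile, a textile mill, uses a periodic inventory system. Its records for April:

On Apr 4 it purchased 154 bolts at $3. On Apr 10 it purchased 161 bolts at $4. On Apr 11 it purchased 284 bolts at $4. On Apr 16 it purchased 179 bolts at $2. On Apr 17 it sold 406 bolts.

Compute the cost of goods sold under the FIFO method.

COGS = $1,470

Apr 17, 406 sold [FIFO — oldest first]: 154 @ $3 + 161 @ $4 + 91 @ $4 = $1,470
Ending inventory: 193 @ $4 + 179 @ $2 = $1,130
Check: goods available $2,600 = COGS $1,470 + ending $1,130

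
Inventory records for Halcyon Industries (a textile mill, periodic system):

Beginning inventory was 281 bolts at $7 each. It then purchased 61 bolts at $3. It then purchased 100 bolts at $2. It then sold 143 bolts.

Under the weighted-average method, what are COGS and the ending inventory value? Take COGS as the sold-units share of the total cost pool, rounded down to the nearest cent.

Sale 1, sell 143: 143/442 × $2,350.00 → $760.29
Ending inventory (cost pool remaining) = $1,589.71

COGS = $760.29; ending inventory = $1,589.71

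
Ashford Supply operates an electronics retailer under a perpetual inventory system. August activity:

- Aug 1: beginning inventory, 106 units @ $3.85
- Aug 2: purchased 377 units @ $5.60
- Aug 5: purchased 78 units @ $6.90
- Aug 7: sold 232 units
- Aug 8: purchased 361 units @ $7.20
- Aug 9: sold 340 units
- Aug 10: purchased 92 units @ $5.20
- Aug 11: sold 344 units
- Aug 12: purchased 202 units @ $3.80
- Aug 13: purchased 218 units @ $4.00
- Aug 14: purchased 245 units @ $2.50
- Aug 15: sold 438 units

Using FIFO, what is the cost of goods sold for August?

COGS = $7,454.70

Aug 7, 232 sold [FIFO — oldest first]: 106 @ $3.85 + 126 @ $5.60 = $1,113.70
Aug 9, 340 sold [FIFO — oldest first]: 251 @ $5.60 + 78 @ $6.90 + 11 @ $7.20 = $2,023.00
Aug 11, 344 sold [FIFO — oldest first]: 344 @ $7.20 = $2,476.80
Aug 15, 438 sold [FIFO — oldest first]: 6 @ $7.20 + 92 @ $5.20 + 202 @ $3.80 + 138 @ $4.00 = $1,841.20
Total COGS = $1,113.70 + $2,023.00 + $2,476.80 + $1,841.20 = $7,454.70
Ending inventory: 80 @ $4.00 + 245 @ $2.50 = $932.50
Check: goods available $8,387.20 = COGS $7,454.70 + ending $932.50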